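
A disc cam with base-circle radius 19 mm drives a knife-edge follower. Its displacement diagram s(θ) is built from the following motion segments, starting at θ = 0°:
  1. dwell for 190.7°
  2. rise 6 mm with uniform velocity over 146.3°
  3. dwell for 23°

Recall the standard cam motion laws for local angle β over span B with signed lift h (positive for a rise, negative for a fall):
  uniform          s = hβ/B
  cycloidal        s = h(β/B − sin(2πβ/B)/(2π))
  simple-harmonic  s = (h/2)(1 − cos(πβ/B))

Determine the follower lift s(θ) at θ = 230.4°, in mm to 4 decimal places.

seg 1 [0°–190.7°] dwell: s stays 0.0000
seg 2 [190.7°–337°] uniform, h=6: θ=230.4° here. β=39.7, B=146.3. 6·39.7/146.3 = 1.6282 → s = 1.6282

1.6282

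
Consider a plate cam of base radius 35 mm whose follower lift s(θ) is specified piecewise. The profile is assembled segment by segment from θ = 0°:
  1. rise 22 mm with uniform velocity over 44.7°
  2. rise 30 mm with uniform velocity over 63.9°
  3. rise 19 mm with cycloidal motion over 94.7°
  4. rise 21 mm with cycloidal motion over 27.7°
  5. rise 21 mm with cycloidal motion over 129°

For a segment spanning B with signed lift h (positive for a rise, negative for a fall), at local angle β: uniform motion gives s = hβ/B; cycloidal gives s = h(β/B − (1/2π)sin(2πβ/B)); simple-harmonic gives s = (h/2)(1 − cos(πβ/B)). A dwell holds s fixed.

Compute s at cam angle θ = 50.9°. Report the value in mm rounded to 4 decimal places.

seg 1 [0°–44.7°] uniform, h=22: full span → s += 22 → s = 22.0000
seg 2 [44.7°–108.6°] uniform, h=30: θ=50.9° here. β=6.2, B=63.9. 30·6.2/63.9 = 2.9108 → s = 24.9108

24.9108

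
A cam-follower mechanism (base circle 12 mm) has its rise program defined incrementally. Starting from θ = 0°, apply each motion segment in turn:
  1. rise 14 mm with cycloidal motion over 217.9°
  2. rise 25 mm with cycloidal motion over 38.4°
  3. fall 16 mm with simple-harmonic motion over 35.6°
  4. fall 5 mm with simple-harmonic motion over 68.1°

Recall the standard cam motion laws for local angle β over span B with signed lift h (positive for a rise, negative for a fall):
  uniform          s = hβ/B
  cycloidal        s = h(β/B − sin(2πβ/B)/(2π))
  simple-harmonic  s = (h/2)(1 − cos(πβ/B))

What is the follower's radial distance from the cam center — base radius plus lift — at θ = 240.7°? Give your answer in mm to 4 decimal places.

seg 1 [0°–217.9°] cycloidal, h=14: full span → s += 14 → s = 14.0000
seg 2 [217.9°–256.3°] cycloidal, h=25: θ=240.7° here. β=22.8, B=38.4. 25·(0.5937 − sin(2π·0.5937)/(2π)) = 17.0543 → s = 31.0543
radial distance = base radius + s = 12 + 31.0543 = 43.0543

43.0543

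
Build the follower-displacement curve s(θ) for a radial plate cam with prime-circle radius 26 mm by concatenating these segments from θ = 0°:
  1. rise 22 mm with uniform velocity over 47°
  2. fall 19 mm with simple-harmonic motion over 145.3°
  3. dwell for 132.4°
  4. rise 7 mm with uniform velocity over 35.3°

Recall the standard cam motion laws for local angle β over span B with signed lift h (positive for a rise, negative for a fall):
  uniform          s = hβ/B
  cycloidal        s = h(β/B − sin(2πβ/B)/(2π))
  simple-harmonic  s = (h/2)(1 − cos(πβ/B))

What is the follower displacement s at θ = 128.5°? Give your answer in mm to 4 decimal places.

seg 1 [0°–47°] uniform, h=22: full span → s += 22 → s = 22.0000
seg 2 [47°–192.3°] simple-harmonic, h=-19: θ=128.5° here. β=81.5, B=145.3. -19/2·(1 − cos(π·0.5609)) = -11.3067 → s = 10.6933

10.6933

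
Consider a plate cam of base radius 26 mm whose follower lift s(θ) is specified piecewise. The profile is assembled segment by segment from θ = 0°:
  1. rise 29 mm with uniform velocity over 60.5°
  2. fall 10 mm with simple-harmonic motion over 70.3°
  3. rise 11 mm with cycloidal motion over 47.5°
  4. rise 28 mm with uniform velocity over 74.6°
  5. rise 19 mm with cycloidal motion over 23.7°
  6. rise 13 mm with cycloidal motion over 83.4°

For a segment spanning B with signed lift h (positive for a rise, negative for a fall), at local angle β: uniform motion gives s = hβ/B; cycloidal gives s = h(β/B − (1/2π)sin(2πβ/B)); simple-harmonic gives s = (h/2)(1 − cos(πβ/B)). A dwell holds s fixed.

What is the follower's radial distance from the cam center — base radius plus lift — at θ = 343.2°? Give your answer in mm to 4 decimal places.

seg 1 [0°–60.5°] uniform, h=29: full span → s += 29 → s = 29.0000
seg 2 [60.5°–130.8°] simple-harmonic, h=-10: full span → s += -10 → s = 19.0000
seg 3 [130.8°–178.3°] cycloidal, h=11: full span → s += 11 → s = 30.0000
seg 4 [178.3°–252.9°] uniform, h=28: full span → s += 28 → s = 58.0000
seg 5 [252.9°–276.6°] cycloidal, h=19: full span → s += 19 → s = 77.0000
seg 6 [276.6°–360°] cycloidal, h=13: θ=343.2° here. β=66.6, B=83.4. 13·(0.7986 − sin(2π·0.7986)/(2π)) = 12.3547 → s = 89.3547
radial distance = base radius + s = 26 + 89.3547 = 115.3547

115.3547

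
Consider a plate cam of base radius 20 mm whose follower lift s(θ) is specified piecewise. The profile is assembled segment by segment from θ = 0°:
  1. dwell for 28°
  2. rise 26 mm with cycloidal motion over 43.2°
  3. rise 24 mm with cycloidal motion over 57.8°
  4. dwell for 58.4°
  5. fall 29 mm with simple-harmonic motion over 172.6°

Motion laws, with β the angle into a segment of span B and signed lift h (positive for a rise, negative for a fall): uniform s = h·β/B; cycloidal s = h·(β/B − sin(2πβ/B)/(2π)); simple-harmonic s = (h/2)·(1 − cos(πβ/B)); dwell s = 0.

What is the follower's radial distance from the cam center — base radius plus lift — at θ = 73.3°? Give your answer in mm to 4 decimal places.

seg 1 [0°–28°] dwell: s stays 0.0000
seg 2 [28°–71.2°] cycloidal, h=26: full span → s += 26 → s = 26.0000
seg 3 [71.2°–129°] cycloidal, h=24: θ=73.3° here. β=2.1, B=57.8. 24·(0.0363 − sin(2π·0.0363)/(2π)) = 0.0076 → s = 26.0076
radial distance = base radius + s = 20 + 26.0076 = 46.0076

46.0076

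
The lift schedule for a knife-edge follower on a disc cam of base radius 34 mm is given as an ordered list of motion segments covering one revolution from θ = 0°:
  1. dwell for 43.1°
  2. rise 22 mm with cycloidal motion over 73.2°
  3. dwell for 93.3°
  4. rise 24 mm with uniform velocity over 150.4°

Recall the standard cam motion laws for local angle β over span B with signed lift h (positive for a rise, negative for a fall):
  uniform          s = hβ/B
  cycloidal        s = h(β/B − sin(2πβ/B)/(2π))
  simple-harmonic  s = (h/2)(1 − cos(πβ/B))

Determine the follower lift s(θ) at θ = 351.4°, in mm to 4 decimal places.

seg 1 [0°–43.1°] dwell: s stays 0.0000
seg 2 [43.1°–116.3°] cycloidal, h=22: full span → s += 22 → s = 22.0000
seg 3 [116.3°–209.6°] dwell: s stays 22.0000
seg 4 [209.6°–360°] uniform, h=24: θ=351.4° here. β=141.8, B=150.4. 24·141.8/150.4 = 22.6277 → s = 44.6277

44.6277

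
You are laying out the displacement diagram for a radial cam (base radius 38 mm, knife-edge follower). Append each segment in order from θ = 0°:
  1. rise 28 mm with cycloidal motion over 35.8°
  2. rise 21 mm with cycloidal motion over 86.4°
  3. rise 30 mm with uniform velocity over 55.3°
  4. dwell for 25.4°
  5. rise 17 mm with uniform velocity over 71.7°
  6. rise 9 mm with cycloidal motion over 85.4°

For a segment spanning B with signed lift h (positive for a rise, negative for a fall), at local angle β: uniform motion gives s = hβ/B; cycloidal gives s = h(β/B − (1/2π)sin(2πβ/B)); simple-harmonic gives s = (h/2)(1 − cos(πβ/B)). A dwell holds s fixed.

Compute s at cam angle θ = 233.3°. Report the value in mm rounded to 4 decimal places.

seg 1 [0°–35.8°] cycloidal, h=28: full span → s += 28 → s = 28.0000
seg 2 [35.8°–122.2°] cycloidal, h=21: full span → s += 21 → s = 49.0000
seg 3 [122.2°–177.5°] uniform, h=30: full span → s += 30 → s = 79.0000
seg 4 [177.5°–202.9°] dwell: s stays 79.0000
seg 5 [202.9°–274.6°] uniform, h=17: θ=233.3° here. β=30.4, B=71.7. 17·30.4/71.7 = 7.2078 → s = 86.2078

86.2078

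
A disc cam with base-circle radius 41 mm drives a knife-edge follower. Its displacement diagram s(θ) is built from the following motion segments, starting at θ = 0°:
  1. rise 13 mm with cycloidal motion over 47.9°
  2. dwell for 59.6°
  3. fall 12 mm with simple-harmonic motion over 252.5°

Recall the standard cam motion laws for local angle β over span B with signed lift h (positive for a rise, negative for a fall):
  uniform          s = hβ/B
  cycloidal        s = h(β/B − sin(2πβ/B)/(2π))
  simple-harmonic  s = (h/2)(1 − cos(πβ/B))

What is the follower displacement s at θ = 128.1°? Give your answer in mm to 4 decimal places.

seg 1 [0°–47.9°] cycloidal, h=13: full span → s += 13 → s = 13.0000
seg 2 [47.9°–107.5°] dwell: s stays 13.0000
seg 3 [107.5°–360°] simple-harmonic, h=-12: θ=128.1° here. β=20.6, B=252.5. -12/2·(1 − cos(π·0.0816)) = -0.1960 → s = 12.8040

12.8040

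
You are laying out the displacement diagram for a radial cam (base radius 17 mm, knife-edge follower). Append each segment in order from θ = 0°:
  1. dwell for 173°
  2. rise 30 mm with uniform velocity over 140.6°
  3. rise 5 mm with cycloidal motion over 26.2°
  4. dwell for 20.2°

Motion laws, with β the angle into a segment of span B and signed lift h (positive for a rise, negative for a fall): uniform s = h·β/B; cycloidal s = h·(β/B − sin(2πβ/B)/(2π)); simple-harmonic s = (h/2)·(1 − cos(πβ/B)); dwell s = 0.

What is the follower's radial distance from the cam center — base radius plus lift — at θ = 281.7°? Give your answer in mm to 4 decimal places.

seg 1 [0°–173°] dwell: s stays 0.0000
seg 2 [173°–313.6°] uniform, h=30: θ=281.7° here. β=108.7, B=140.6. 30·108.7/140.6 = 23.1935 → s = 23.1935
radial distance = base radius + s = 17 + 23.1935 = 40.1935

40.1935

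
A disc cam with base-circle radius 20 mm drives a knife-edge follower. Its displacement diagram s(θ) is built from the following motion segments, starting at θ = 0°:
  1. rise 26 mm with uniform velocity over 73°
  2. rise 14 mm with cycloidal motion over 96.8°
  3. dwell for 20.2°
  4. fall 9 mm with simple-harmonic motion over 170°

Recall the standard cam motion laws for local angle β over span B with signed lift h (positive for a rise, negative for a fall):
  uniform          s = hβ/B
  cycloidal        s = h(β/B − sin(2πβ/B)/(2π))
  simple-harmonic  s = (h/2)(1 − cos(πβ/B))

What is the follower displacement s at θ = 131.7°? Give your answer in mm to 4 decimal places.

seg 1 [0°–73°] uniform, h=26: full span → s += 26 → s = 26.0000
seg 2 [73°–169.8°] cycloidal, h=14: θ=131.7° here. β=58.7, B=96.8. 14·(0.6064 − sin(2π·0.6064)/(2π)) = 9.8708 → s = 35.8708

35.8708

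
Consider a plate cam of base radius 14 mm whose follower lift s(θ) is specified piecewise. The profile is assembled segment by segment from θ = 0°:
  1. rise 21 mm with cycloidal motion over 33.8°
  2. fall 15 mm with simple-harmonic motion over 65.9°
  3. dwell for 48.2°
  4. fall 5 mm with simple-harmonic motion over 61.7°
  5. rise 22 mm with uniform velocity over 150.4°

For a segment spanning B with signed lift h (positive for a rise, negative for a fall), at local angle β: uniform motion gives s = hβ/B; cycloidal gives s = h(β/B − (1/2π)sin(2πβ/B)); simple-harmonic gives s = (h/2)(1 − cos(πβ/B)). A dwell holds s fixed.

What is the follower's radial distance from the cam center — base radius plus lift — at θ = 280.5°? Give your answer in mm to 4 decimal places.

seg 1 [0°–33.8°] cycloidal, h=21: full span → s += 21 → s = 21.0000
seg 2 [33.8°–99.7°] simple-harmonic, h=-15: full span → s += -15 → s = 6.0000
seg 3 [99.7°–147.9°] dwell: s stays 6.0000
seg 4 [147.9°–209.6°] simple-harmonic, h=-5: full span → s += -5 → s = 1.0000
seg 5 [209.6°–360°] uniform, h=22: θ=280.5° here. β=70.9, B=150.4. 22·70.9/150.4 = 10.3710 → s = 11.3710
radial distance = base radius + s = 14 + 11.3710 = 25.3710

25.3710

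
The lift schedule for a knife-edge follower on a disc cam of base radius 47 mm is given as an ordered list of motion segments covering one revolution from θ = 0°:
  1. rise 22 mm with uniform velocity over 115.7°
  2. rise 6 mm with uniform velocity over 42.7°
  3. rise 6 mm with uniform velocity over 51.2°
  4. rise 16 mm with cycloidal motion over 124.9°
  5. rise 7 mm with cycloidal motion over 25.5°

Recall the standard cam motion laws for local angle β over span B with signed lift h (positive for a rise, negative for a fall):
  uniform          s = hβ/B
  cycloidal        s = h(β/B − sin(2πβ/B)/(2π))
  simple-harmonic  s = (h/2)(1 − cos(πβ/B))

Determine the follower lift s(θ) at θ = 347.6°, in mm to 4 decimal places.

seg 1 [0°–115.7°] uniform, h=22: full span → s += 22 → s = 22.0000
seg 2 [115.7°–158.4°] uniform, h=6: full span → s += 6 → s = 28.0000
seg 3 [158.4°–209.6°] uniform, h=6: full span → s += 6 → s = 34.0000
seg 4 [209.6°–334.5°] cycloidal, h=16: full span → s += 16 → s = 50.0000
seg 5 [334.5°–360°] cycloidal, h=7: θ=347.6° here. β=13.1, B=25.5. 7·(0.5137 − sin(2π·0.5137)/(2π)) = 3.6920 → s = 53.6920

53.6920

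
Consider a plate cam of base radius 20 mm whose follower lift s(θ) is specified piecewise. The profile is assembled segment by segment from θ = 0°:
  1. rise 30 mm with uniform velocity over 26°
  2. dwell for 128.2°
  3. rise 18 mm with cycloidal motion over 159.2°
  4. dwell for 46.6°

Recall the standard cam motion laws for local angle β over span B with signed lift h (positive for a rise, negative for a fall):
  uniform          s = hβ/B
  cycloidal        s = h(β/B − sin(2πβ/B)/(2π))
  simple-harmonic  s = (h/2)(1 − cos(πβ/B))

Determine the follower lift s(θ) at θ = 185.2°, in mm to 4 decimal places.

seg 1 [0°–26°] uniform, h=30: full span → s += 30 → s = 30.0000
seg 2 [26°–154.2°] dwell: s stays 30.0000
seg 3 [154.2°–313.4°] cycloidal, h=18: θ=185.2° here. β=31, B=159.2. 18·(0.1947 − sin(2π·0.1947)/(2π)) = 0.8113 → s = 30.8113

30.8113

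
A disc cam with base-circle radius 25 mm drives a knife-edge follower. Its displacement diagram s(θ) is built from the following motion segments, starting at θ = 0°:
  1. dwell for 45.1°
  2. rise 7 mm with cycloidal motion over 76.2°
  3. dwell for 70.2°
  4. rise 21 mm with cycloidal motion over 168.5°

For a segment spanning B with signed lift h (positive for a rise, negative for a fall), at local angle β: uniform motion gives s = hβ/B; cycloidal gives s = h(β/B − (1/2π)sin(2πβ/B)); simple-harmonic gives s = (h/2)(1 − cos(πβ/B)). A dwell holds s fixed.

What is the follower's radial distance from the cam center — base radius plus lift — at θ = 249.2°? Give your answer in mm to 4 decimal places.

seg 1 [0°–45.1°] dwell: s stays 0.0000
seg 2 [45.1°–121.3°] cycloidal, h=7: full span → s += 7 → s = 7.0000
seg 3 [121.3°–191.5°] dwell: s stays 7.0000
seg 4 [191.5°–360°] cycloidal, h=21: θ=249.2° here. β=57.7, B=168.5. 21·(0.3424 − sin(2π·0.3424)/(2π)) = 4.3968 → s = 11.3968
radial distance = base radius + s = 25 + 11.3968 = 36.3968

36.3968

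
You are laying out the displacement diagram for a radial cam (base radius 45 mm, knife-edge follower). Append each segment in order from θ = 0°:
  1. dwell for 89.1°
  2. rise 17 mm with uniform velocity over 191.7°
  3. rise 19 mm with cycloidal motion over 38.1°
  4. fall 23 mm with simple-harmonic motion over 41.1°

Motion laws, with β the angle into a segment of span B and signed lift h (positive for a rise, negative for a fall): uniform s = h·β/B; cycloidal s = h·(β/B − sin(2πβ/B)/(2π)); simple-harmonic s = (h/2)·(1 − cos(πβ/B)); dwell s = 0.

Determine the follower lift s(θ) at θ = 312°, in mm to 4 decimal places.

seg 1 [0°–89.1°] dwell: s stays 0.0000
seg 2 [89.1°–280.8°] uniform, h=17: full span → s += 17 → s = 17.0000
seg 3 [280.8°–318.9°] cycloidal, h=19: θ=312° here. β=31.2, B=38.1. 19·(0.8189 − sin(2π·0.8189)/(2π)) = 18.3041 → s = 35.3041

35.3041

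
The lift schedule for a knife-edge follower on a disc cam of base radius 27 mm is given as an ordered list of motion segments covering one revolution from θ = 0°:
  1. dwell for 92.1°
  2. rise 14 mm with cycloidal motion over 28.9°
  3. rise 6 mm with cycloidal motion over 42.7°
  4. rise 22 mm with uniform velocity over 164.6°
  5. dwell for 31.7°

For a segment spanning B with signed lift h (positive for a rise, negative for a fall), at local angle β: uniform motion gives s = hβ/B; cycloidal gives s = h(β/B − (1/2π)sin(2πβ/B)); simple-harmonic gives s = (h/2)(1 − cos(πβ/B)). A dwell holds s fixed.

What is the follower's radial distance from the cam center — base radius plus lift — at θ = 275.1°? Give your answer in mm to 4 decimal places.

seg 1 [0°–92.1°] dwell: s stays 0.0000
seg 2 [92.1°–121°] cycloidal, h=14: full span → s += 14 → s = 14.0000
seg 3 [121°–163.7°] cycloidal, h=6: full span → s += 6 → s = 20.0000
seg 4 [163.7°–328.3°] uniform, h=22: θ=275.1° here. β=111.4, B=164.6. 22·111.4/164.6 = 14.8894 → s = 34.8894
radial distance = base radius + s = 27 + 34.8894 = 61.8894

61.8894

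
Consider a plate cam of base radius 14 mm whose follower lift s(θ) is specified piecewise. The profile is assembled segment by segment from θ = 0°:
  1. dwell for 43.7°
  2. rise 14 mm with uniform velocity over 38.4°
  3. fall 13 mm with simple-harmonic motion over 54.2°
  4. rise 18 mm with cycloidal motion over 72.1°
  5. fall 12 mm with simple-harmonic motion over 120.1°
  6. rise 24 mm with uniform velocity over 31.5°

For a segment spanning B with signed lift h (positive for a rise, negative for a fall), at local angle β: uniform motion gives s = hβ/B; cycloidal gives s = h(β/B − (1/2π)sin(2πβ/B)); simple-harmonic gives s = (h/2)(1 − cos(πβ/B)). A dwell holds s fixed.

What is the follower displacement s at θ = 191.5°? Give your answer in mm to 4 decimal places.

seg 1 [0°–43.7°] dwell: s stays 0.0000
seg 2 [43.7°–82.1°] uniform, h=14: full span → s += 14 → s = 14.0000
seg 3 [82.1°–136.3°] simple-harmonic, h=-13: full span → s += -13 → s = 1.0000
seg 4 [136.3°–208.4°] cycloidal, h=18: θ=191.5° here. β=55.2, B=72.1. 18·(0.7656 − sin(2π·0.7656)/(2π)) = 16.6319 → s = 17.6319

17.6319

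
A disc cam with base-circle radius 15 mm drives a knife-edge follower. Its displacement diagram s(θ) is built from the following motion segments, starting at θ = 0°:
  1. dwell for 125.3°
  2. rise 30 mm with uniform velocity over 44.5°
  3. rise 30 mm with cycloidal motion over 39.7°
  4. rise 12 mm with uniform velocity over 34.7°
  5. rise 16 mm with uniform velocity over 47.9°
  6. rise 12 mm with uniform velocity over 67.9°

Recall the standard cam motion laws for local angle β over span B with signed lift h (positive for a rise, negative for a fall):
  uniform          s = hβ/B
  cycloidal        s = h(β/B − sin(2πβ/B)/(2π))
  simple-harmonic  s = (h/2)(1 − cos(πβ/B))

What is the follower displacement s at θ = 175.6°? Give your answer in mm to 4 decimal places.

seg 1 [0°–125.3°] dwell: s stays 0.0000
seg 2 [125.3°–169.8°] uniform, h=30: full span → s += 30 → s = 30.0000
seg 3 [169.8°–209.5°] cycloidal, h=30: θ=175.6° here. β=5.8, B=39.7. 30·(0.1461 − sin(2π·0.1461)/(2π)) = 0.5901 → s = 30.5901

30.5901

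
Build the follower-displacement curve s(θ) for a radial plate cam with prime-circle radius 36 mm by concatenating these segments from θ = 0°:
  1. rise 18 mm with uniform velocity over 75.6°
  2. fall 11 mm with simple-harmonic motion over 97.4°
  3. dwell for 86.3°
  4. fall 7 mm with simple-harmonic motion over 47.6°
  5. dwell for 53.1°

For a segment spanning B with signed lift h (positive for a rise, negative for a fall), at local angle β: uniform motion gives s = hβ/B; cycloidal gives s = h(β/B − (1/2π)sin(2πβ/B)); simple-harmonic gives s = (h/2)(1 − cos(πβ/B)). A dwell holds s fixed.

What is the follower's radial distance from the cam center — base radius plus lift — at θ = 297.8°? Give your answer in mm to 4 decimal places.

seg 1 [0°–75.6°] uniform, h=18: full span → s += 18 → s = 18.0000
seg 2 [75.6°–173°] simple-harmonic, h=-11: full span → s += -11 → s = 7.0000
seg 3 [173°–259.3°] dwell: s stays 7.0000
seg 4 [259.3°–306.9°] simple-harmonic, h=-7: θ=297.8° here. β=38.5, B=47.6. -7/2·(1 − cos(π·0.8088)) = -6.3875 → s = 0.6125
radial distance = base radius + s = 36 + 0.6125 = 36.6125

36.6125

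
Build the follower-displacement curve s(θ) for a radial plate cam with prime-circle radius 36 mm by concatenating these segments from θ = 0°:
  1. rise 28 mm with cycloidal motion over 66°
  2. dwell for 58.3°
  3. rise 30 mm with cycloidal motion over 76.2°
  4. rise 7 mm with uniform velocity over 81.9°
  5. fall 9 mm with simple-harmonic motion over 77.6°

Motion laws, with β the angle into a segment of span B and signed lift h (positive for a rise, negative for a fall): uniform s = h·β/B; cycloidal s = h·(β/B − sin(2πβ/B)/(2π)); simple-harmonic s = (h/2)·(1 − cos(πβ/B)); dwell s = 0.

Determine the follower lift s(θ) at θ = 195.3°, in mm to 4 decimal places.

seg 1 [0°–66°] cycloidal, h=28: full span → s += 28 → s = 28.0000
seg 2 [66°–124.3°] dwell: s stays 28.0000
seg 3 [124.3°–200.5°] cycloidal, h=30: θ=195.3° here. β=71, B=76.2. 30·(0.9318 − sin(2π·0.9318)/(2π)) = 29.9378 → s = 57.9378

57.9378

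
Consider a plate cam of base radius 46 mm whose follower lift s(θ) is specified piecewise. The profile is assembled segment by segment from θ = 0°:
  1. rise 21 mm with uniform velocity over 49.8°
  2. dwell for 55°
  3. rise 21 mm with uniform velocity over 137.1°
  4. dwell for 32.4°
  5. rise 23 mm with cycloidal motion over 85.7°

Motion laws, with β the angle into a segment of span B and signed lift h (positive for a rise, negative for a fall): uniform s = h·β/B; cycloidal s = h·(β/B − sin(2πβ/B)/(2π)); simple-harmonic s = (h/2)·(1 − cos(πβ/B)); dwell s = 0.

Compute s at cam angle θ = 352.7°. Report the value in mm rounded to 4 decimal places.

seg 1 [0°–49.8°] uniform, h=21: full span → s += 21 → s = 21.0000
seg 2 [49.8°–104.8°] dwell: s stays 21.0000
seg 3 [104.8°–241.9°] uniform, h=21: full span → s += 21 → s = 42.0000
seg 4 [241.9°–274.3°] dwell: s stays 42.0000
seg 5 [274.3°–360°] cycloidal, h=23: θ=352.7° here. β=78.4, B=85.7. 23·(0.9148 − sin(2π·0.9148)/(2π)) = 22.9078 → s = 64.9078

64.9078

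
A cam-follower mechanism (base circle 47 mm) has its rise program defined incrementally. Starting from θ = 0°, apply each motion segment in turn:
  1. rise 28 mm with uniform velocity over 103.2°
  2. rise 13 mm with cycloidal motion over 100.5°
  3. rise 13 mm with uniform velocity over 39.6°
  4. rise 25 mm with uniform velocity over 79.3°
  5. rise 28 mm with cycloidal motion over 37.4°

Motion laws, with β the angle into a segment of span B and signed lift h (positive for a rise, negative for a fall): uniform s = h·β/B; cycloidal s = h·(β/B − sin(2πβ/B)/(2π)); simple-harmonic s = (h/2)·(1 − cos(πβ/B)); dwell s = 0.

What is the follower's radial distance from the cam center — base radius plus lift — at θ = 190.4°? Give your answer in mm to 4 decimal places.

seg 1 [0°–103.2°] uniform, h=28: full span → s += 28 → s = 28.0000
seg 2 [103.2°–203.7°] cycloidal, h=13: θ=190.4° here. β=87.2, B=100.5. 13·(0.8677 − sin(2π·0.8677)/(2π)) = 12.8085 → s = 40.8085
radial distance = base radius + s = 47 + 40.8085 = 87.8085

87.8085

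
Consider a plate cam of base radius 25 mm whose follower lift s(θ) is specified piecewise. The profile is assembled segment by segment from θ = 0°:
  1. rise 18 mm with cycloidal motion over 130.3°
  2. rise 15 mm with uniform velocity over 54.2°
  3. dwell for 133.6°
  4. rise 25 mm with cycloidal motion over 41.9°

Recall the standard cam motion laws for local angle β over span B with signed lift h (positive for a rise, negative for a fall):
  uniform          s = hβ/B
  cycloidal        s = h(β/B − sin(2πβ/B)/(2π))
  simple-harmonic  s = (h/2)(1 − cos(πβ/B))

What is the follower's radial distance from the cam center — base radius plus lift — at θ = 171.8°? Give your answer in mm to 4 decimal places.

seg 1 [0°–130.3°] cycloidal, h=18: full span → s += 18 → s = 18.0000
seg 2 [130.3°–184.5°] uniform, h=15: θ=171.8° here. β=41.5, B=54.2. 15·41.5/54.2 = 11.4852 → s = 29.4852
radial distance = base radius + s = 25 + 29.4852 = 54.4852

54.4852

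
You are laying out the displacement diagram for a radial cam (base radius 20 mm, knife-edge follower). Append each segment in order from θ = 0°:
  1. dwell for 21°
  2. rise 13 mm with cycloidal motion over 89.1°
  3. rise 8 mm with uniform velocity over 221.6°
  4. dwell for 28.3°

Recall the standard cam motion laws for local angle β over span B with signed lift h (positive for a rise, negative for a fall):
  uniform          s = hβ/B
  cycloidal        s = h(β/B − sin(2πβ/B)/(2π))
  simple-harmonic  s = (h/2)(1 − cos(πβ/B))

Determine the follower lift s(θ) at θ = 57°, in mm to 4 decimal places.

seg 1 [0°–21°] dwell: s stays 0.0000
seg 2 [21°–110.1°] cycloidal, h=13: θ=57° here. β=36, B=89.1. 13·(0.4040 − sin(2π·0.4040)/(2π)) = 4.0793 → s = 4.0793

4.0793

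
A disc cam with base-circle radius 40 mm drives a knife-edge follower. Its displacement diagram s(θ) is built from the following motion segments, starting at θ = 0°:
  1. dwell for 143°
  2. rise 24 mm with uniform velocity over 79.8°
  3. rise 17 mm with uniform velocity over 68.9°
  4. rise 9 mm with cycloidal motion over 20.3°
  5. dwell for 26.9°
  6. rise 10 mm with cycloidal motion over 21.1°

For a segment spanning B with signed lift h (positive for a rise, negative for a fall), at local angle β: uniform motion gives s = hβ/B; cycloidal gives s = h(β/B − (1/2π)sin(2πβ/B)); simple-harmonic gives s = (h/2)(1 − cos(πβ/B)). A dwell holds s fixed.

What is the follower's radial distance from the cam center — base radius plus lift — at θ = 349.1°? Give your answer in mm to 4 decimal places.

seg 1 [0°–143°] dwell: s stays 0.0000
seg 2 [143°–222.8°] uniform, h=24: full span → s += 24 → s = 24.0000
seg 3 [222.8°–291.7°] uniform, h=17: full span → s += 17 → s = 41.0000
seg 4 [291.7°–312°] cycloidal, h=9: full span → s += 9 → s = 50.0000
seg 5 [312°–338.9°] dwell: s stays 50.0000
seg 6 [338.9°–360°] cycloidal, h=10: θ=349.1° here. β=10.2, B=21.1. 10·(0.4834 − sin(2π·0.4834)/(2π)) = 4.6685 → s = 54.6685
radial distance = base radius + s = 40 + 54.6685 = 94.6685

94.6685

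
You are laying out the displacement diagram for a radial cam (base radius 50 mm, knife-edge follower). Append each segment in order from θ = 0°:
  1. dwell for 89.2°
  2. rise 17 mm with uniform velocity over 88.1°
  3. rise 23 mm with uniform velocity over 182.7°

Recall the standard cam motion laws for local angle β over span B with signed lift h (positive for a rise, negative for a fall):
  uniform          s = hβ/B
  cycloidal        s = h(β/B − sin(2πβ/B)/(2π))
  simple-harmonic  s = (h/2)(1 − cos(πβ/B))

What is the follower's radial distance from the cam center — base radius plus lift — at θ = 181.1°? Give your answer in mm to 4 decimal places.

seg 1 [0°–89.2°] dwell: s stays 0.0000
seg 2 [89.2°–177.3°] uniform, h=17: full span → s += 17 → s = 17.0000
seg 3 [177.3°–360°] uniform, h=23: θ=181.1° here. β=3.8, B=182.7. 23·3.8/182.7 = 0.4784 → s = 17.4784
radial distance = base radius + s = 50 + 17.4784 = 67.4784

67.4784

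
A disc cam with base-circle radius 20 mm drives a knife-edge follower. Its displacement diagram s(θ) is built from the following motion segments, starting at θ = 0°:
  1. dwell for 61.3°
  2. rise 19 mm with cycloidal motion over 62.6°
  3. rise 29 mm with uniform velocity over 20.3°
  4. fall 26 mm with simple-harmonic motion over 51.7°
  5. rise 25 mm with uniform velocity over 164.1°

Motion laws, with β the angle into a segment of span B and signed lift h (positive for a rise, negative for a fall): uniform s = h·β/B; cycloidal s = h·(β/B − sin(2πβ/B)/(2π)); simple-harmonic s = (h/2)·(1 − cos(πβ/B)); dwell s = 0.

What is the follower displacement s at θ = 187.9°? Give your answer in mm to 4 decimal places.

seg 1 [0°–61.3°] dwell: s stays 0.0000
seg 2 [61.3°–123.9°] cycloidal, h=19: full span → s += 19 → s = 19.0000
seg 3 [123.9°–144.2°] uniform, h=29: full span → s += 29 → s = 48.0000
seg 4 [144.2°–195.9°] simple-harmonic, h=-26: θ=187.9° here. β=43.7, B=51.7. -26/2·(1 − cos(π·0.8453)) = -24.4939 → s = 23.5061

23.5061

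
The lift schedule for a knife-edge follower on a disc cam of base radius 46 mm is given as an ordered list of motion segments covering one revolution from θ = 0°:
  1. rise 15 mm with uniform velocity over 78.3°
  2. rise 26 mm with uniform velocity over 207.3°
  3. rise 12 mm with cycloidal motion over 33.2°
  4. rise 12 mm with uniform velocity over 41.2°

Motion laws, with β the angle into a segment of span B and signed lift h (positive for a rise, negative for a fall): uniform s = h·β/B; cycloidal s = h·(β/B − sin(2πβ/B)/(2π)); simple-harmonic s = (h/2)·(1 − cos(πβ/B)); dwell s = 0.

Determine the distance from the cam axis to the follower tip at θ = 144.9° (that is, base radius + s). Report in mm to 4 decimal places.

seg 1 [0°–78.3°] uniform, h=15: full span → s += 15 → s = 15.0000
seg 2 [78.3°–285.6°] uniform, h=26: θ=144.9° here. β=66.6, B=207.3. 26·66.6/207.3 = 8.3531 → s = 23.3531
radial distance = base radius + s = 46 + 23.3531 = 69.3531

69.3531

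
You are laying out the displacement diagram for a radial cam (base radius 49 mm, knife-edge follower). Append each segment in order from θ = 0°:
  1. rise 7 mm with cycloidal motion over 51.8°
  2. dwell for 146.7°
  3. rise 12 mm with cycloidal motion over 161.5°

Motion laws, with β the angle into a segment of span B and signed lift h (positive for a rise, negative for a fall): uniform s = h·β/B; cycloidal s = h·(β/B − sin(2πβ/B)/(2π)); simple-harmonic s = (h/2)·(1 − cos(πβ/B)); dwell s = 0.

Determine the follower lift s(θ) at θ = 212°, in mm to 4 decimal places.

seg 1 [0°–51.8°] cycloidal, h=7: full span → s += 7 → s = 7.0000
seg 2 [51.8°–198.5°] dwell: s stays 7.0000
seg 3 [198.5°–360°] cycloidal, h=12: θ=212° here. β=13.5, B=161.5. 12·(0.0836 − sin(2π·0.0836)/(2π)) = 0.0455 → s = 7.0455

7.0455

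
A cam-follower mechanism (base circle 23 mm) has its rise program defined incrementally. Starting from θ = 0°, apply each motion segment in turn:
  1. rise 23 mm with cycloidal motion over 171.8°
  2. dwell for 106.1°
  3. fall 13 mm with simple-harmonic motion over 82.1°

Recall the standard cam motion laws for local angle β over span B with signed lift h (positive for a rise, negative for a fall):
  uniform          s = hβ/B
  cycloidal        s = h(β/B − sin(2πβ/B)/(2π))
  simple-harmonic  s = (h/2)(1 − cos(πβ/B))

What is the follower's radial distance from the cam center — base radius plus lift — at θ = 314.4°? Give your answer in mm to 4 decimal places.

seg 1 [0°–171.8°] cycloidal, h=23: full span → s += 23 → s = 23.0000
seg 2 [171.8°–277.9°] dwell: s stays 23.0000
seg 3 [277.9°–360°] simple-harmonic, h=-13: θ=314.4° here. β=36.5, B=82.1. -13/2·(1 − cos(π·0.4446)) = -5.3740 → s = 17.6260
radial distance = base radius + s = 23 + 17.6260 = 40.6260

40.6260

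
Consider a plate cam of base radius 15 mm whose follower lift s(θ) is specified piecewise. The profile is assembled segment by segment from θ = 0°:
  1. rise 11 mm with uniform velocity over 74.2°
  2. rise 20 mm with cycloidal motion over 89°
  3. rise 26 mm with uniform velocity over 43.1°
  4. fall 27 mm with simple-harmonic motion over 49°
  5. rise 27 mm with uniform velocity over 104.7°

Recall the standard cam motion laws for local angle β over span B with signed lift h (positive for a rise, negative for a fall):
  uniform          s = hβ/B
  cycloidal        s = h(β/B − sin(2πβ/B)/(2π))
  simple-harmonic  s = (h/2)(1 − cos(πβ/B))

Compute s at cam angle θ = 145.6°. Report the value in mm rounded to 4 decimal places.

seg 1 [0°–74.2°] uniform, h=11: full span → s += 11 → s = 11.0000
seg 2 [74.2°–163.2°] cycloidal, h=20: θ=145.6° here. β=71.4, B=89. 20·(0.8022 − sin(2π·0.8022)/(2π)) = 19.0581 → s = 30.0581

30.0581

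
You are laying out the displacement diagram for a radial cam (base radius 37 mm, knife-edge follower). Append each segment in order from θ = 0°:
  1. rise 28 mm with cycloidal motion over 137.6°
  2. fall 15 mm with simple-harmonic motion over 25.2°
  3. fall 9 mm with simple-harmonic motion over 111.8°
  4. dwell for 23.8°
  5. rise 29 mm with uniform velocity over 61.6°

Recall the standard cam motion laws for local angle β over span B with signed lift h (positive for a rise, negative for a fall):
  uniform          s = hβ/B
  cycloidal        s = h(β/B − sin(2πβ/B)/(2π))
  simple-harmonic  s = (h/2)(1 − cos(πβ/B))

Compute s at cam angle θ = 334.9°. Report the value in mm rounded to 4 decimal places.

seg 1 [0°–137.6°] cycloidal, h=28: full span → s += 28 → s = 28.0000
seg 2 [137.6°–162.8°] simple-harmonic, h=-15: full span → s += -15 → s = 13.0000
seg 3 [162.8°–274.6°] simple-harmonic, h=-9: full span → s += -9 → s = 4.0000
seg 4 [274.6°–298.4°] dwell: s stays 4.0000
seg 5 [298.4°–360°] uniform, h=29: θ=334.9° here. β=36.5, B=61.6. 29·36.5/61.6 = 17.1834 → s = 21.1834

21.1834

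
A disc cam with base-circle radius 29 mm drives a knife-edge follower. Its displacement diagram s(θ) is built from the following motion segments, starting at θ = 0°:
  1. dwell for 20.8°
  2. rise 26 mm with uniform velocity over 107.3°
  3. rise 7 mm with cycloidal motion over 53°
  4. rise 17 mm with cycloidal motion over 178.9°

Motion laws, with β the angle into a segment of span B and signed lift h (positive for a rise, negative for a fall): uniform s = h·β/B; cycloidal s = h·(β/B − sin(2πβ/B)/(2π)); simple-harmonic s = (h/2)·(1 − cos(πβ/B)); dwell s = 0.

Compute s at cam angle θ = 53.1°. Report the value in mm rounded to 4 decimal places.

seg 1 [0°–20.8°] dwell: s stays 0.0000
seg 2 [20.8°–128.1°] uniform, h=26: θ=53.1° here. β=32.3, B=107.3. 26·32.3/107.3 = 7.8267 → s = 7.8267

7.8267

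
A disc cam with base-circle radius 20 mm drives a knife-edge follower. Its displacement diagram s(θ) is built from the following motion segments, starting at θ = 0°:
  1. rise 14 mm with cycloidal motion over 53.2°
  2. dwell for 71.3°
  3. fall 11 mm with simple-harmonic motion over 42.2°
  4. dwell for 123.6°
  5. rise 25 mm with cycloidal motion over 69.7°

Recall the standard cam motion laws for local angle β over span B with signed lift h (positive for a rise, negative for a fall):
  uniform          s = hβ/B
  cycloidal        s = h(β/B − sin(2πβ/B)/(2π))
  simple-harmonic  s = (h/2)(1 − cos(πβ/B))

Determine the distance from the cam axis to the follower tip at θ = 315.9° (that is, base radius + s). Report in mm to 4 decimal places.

seg 1 [0°–53.2°] cycloidal, h=14: full span → s += 14 → s = 14.0000
seg 2 [53.2°–124.5°] dwell: s stays 14.0000
seg 3 [124.5°–166.7°] simple-harmonic, h=-11: full span → s += -11 → s = 3.0000
seg 4 [166.7°–290.3°] dwell: s stays 3.0000
seg 5 [290.3°–360°] cycloidal, h=25: θ=315.9° here. β=25.6, B=69.7. 25·(0.3673 − sin(2π·0.3673)/(2π)) = 6.2358 → s = 9.2358
radial distance = base radius + s = 20 + 9.2358 = 29.2358

29.2358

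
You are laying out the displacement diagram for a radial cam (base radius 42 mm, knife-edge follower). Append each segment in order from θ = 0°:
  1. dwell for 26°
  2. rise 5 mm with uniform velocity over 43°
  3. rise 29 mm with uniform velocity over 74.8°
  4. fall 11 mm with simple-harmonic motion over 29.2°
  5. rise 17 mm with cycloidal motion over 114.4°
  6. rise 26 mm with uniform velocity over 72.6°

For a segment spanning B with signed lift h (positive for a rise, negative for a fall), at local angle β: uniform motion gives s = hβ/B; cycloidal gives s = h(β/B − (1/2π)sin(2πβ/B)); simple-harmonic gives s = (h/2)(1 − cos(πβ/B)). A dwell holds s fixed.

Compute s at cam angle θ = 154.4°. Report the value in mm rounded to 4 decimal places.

seg 1 [0°–26°] dwell: s stays 0.0000
seg 2 [26°–69°] uniform, h=5: full span → s += 5 → s = 5.0000
seg 3 [69°–143.8°] uniform, h=29: full span → s += 29 → s = 34.0000
seg 4 [143.8°–173°] simple-harmonic, h=-11: θ=154.4° here. β=10.6, B=29.2. -11/2·(1 − cos(π·0.3630)) = -3.2054 → s = 30.7946

30.7946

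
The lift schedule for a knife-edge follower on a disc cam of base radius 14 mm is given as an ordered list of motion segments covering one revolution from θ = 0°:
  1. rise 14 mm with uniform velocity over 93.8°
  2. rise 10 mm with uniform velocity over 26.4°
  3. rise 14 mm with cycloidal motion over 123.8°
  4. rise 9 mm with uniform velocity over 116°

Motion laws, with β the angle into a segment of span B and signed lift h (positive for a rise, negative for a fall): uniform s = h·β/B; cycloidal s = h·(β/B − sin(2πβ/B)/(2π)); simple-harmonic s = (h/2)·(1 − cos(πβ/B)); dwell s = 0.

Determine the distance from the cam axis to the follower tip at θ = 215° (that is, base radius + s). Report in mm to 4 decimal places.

seg 1 [0°–93.8°] uniform, h=14: full span → s += 14 → s = 14.0000
seg 2 [93.8°–120.2°] uniform, h=10: full span → s += 10 → s = 24.0000
seg 3 [120.2°–244°] cycloidal, h=14: θ=215° here. β=94.8, B=123.8. 14·(0.7658 − sin(2π·0.7658)/(2π)) = 12.9378 → s = 36.9378
radial distance = base radius + s = 14 + 36.9378 = 50.9378

50.9378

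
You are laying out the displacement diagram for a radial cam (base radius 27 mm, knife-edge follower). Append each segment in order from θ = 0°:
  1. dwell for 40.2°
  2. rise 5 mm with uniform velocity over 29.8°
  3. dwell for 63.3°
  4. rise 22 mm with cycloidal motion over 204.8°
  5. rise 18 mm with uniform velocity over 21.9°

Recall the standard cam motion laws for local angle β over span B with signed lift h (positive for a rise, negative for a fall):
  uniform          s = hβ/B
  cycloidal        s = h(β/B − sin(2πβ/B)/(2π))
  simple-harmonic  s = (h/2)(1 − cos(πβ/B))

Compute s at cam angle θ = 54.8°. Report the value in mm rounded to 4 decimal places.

seg 1 [0°–40.2°] dwell: s stays 0.0000
seg 2 [40.2°–70°] uniform, h=5: θ=54.8° here. β=14.6, B=29.8. 5·14.6/29.8 = 2.4497 → s = 2.4497

2.4497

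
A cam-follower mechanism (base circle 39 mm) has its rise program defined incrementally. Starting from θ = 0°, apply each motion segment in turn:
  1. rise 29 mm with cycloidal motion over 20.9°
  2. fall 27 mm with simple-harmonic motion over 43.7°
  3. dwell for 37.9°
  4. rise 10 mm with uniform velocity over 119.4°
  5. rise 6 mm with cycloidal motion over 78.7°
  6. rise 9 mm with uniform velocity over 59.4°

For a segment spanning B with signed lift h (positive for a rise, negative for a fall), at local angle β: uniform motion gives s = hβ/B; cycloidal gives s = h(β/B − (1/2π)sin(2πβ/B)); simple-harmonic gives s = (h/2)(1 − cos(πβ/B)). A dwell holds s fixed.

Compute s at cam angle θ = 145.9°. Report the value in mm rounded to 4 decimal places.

seg 1 [0°–20.9°] cycloidal, h=29: full span → s += 29 → s = 29.0000
seg 2 [20.9°–64.6°] simple-harmonic, h=-27: full span → s += -27 → s = 2.0000
seg 3 [64.6°–102.5°] dwell: s stays 2.0000
seg 4 [102.5°–221.9°] uniform, h=10: θ=145.9° here. β=43.4, B=119.4. 10·43.4/119.4 = 3.6348 → s = 5.6348

5.6348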